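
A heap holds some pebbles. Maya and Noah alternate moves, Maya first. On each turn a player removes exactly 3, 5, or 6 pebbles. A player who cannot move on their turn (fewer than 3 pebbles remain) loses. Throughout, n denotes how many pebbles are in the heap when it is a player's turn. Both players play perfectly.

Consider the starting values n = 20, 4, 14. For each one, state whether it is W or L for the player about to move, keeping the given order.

20: L, 4: W, 14: W

Work bottom-up. With no move the player to move loses. Otherwise the position is W if at least one move leads to an L position for the opponent, and L if every move leads to a W.
n=0: no move → L
n=1: no move → L
n=2: no move → L
n=3: can move to 0, which is L ⇒ W
n=4: can move to 1, which is L ⇒ W
n=5: can move to 2, which is L ⇒ W
n=6: can move to 1, which is L ⇒ W
n=7: can move to 2, which is L ⇒ W
n=8: can move to 2, which is L ⇒ W
n=9: moves to 6(W), 4(W), 3(W); every one is W ⇒ L
n=10: moves to 7(W), 5(W), 4(W); every one is W ⇒ L
n=11: moves to 8(W), 6(W), 5(W); every one is W ⇒ L
n=12: can move to 9, which is L ⇒ W
n=13: can move to 10, which is L ⇒ W
n=14: can move to 11, which is L ⇒ W
n=15: can move to 10, which is L ⇒ W
n=16: can move to 11, which is L ⇒ W
n=17: can move to 11, which is L ⇒ W
n=18: moves to 15(W), 13(W), 12(W); every one is W ⇒ L
n=19: moves to 16(W), 14(W), 13(W); every one is W ⇒ L
n=20: moves to 17(W), 15(W), 14(W); every one is W ⇒ L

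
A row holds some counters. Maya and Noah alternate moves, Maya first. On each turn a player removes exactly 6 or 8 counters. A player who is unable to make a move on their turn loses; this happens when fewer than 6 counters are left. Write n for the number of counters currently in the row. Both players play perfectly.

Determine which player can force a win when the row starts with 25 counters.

Build the W/L table. Terminal = L. A non-terminal position is W if it has a move to some L; otherwise it is L.
n=0: no move → L
n=1: no move → L
n=2: no move → L
n=3: no move → L
n=4: no move → L
n=5: no move → L
n=6: can move to 0, which is L ⇒ W
n=7: can move to 1, which is L ⇒ W
n=8: can move to 2, which is L ⇒ W
n=9: can move to 3, which is L ⇒ W
n=10: can move to 4, which is L ⇒ W
n=11: can move to 5, which is L ⇒ W
n=12: can move to 4, which is L ⇒ W
n=13: can move to 5, which is L ⇒ W
n=14: moves to 8(W), 6(W); every one is W ⇒ L
n=15: moves to 9(W), 7(W); every one is W ⇒ L
n=16: moves to 10(W), 8(W); every one is W ⇒ L
n=17: moves to 11(W), 9(W); every one is W ⇒ L
n=18: moves to 12(W), 10(W); every one is W ⇒ L
n=19: moves to 13(W), 11(W); every one is W ⇒ L
n=20: can move to 14, which is L ⇒ W
n=21: can move to 15, which is L ⇒ W
n=22: can move to 16, which is L ⇒ W
n=23: can move to 17, which is L ⇒ W
n=24: can move to 18, which is L ⇒ W
n=25: can move to 19, which is L ⇒ W
The starting position 25 is W: Maya should remove 6, leaving 19, handing over an L position.

Maya wins.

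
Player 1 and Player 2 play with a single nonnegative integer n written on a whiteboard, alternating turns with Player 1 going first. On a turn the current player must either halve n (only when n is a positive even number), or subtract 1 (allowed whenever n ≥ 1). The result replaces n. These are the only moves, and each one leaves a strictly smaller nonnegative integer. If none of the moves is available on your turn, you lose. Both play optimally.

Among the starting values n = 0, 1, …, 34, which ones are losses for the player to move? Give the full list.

Use the standard recursion: the mover loses at a terminal position; elsewhere, the mover wins exactly when some move hands the opponent an L position.
n=0: no move → L
n=1: reaches L-position 0 → W
n=2: only reaches 1(W), which is W → L
n=3: reaches L-position 2 → W
n=4: reaches L-position 2 → W
n=5: only reaches 4(W), which is W → L
n=6: reaches L-position 5 → W
n=7: only reaches 6(W), which is W → L
n=8: reaches L-position 7 → W
n=9: only reaches 8(W), which is W → L
n=10: reaches L-position 5 → W
n=11: only reaches 10(W), which is W → L
n=12: reaches L-position 11 → W
n=13: only reaches 12(W), which is W → L
n=14: reaches L-position 7 → W
n=15: only reaches 14(W), which is W → L
n=16: reaches L-position 15 → W
n=17: only reaches 16(W), which is W → L
n=18: reaches L-position 9 → W
n=19: only reaches 18(W), which is W → L
n=20: reaches L-position 19 → W
n=21: only reaches 20(W), which is W → L
n=22: reaches L-position 11 → W
n=23: only reaches 22(W), which is W → L
n=24: reaches L-position 23 → W
n=25: only reaches 24(W), which is W → L
n=26: reaches L-position 13 → W
n=27: only reaches 26(W), which is W → L
n=28: reaches L-position 27 → W
n=29: only reaches 28(W), which is W → L
n=30: reaches L-position 15 → W
n=31: only reaches 30(W), which is W → L
n=32: reaches L-position 31 → W
n=33: only reaches 32(W), which is W → L
n=34: reaches L-position 17 → W
Reading off the rows marked L gives the requested list; there are 17 such values of n.

0, 2, 5, 7, 9, 11, 13, 15, 17, 19, 21, 23, 25, 27, 29, 31, 33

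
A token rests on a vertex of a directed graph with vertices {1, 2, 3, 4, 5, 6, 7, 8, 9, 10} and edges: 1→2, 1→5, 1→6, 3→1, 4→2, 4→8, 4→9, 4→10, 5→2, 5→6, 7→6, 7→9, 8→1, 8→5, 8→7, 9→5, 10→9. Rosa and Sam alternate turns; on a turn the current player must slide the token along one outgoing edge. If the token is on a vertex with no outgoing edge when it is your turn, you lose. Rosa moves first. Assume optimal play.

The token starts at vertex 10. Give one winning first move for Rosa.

Work bottom-up. With no move the player to move loses. Otherwise the position is W if at least one move leads to an L position for the opponent, and L if every move leads to a W.
Every edge goes from a vertex to one that appears earlier in the order 6, 2, 5, 9, 7, 1, 8, 3, 10, 4, so processing vertices in that order labels each vertex after all of its successors.
6: no outgoing edge → L
2: no outgoing edge → L
5: W (go to 2, an L position)
9: L (sole option 5(W) is W)
7: W (go to 9, an L position)
1: W (go to 2, an L position)
8: L (options 1(W), 7(W), 5(W) are all W)
3: L (sole option 1(W) is W)
10: W (go to 9, an L position)
4: W (go to 8, an L position)
From 10, the L positions reachable in one move are: 9.

Move to 9.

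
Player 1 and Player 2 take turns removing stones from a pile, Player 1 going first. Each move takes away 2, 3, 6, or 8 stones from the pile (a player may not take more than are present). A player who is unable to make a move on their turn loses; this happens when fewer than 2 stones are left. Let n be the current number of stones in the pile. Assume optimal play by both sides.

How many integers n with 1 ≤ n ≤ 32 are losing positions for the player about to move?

Work bottom-up. With no move the player to move loses. Otherwise the position is W if at least one move leads to an L position for the opponent, and L if every move leads to a W.
n=0: no move → L
n=1: no move → L
n=2: reaches L-position 0 → W
n=3: reaches L-position 1 → W
n=4: reaches L-position 1 → W
n=5: only reaches 3(W), 2(W), all W → L
n=6: reaches L-position 0 → W
n=7: reaches L-position 5 → W
n=8: reaches L-position 5 → W
n=9: reaches L-position 1 → W
n=10: only reaches 8(W), 7(W), 4(W), 2(W), all W → L
n=11: reaches L-position 5 → W
n=12: reaches L-position 10 → W
n=13: reaches L-position 10 → W
n=14: only reaches 12(W), 11(W), 8(W), 6(W), all W → L
n=15: only reaches 13(W), 12(W), 9(W), 7(W), all W → L
n=16: reaches L-position 14 → W
n=17: reaches L-position 15 → W
n=18: reaches L-position 15 → W
n=19: only reaches 17(W), 16(W), 13(W), 11(W), all W → L
n=20: reaches L-position 14 → W
n=21: reaches L-position 19 → W
n=22: reaches L-position 19 → W
n=23: reaches L-position 15 → W
n=24: only reaches 22(W), 21(W), 18(W), 16(W), all W → L
n=25: reaches L-position 19 → W
n=26: reaches L-position 24 → W
n=27: reaches L-position 24 → W
n=28: only reaches 26(W), 25(W), 22(W), 20(W), all W → L
n=29: only reaches 27(W), 26(W), 23(W), 21(W), all W → L
n=30: reaches L-position 28 → W
n=31: reaches L-position 29 → W
n=32: reaches L-position 29 → W
L entries with 1 ≤ n ≤ 32 (n=0 is outside the asked range and is not counted): n = 1, 5, 10, 14, 15, 19, 24, 28, 29; that makes 9.

9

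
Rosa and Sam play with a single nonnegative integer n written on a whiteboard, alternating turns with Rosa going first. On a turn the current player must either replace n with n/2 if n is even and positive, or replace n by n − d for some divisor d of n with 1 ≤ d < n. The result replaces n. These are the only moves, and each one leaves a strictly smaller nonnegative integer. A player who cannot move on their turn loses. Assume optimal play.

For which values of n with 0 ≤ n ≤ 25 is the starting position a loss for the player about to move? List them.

0, 1, 3, 5, 7, 9, 11, 13, 15, 17, 19, 21, 23, 25

Work bottom-up. With no move the player to move loses. Otherwise the position is W if at least one move leads to an L position for the opponent, and L if every move leads to a W.
n=0: no move → L
n=1: no move → L
n=2: W (go to 1, an L position)
n=3: L (sole option 2(W) is W)
n=4: W (go to 3, an L position)
n=5: L (sole option 4(W) is W)
n=6: W (go to 3, an L position)
n=7: L (sole option 6(W) is W)
n=8: W (go to 7, an L position)
n=9: L (options 6(W), 8(W) are all W)
n=10: W (go to 5, an L position)
n=11: L (sole option 10(W) is W)
n=12: W (go to 9, an L position)
n=13: L (sole option 12(W) is W)
n=14: W (go to 7, an L position)
n=15: L (options 10(W), 12(W), 14(W) are all W)
n=16: W (go to 15, an L position)
n=17: L (sole option 16(W) is W)
n=18: W (go to 9, an L position)
n=19: L (sole option 18(W) is W)
n=20: W (go to 15, an L position)
n=21: L (options 14(W), 18(W), 20(W) are all W)
n=22: W (go to 11, an L position)
n=23: L (sole option 22(W) is W)
n=24: W (go to 21, an L position)
n=25: L (options 20(W), 24(W) are all W)
Reading off the rows marked L gives the requested list; there are 14 such values of n.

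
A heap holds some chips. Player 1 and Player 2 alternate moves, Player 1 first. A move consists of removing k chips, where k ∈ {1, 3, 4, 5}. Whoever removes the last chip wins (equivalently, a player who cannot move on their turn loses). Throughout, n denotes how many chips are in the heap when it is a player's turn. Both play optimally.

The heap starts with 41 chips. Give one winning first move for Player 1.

Remove 1, leaving 40.

Compute win/loss labels from the base case upward. A position with no move is L. Any other position is W if it can reach an L in one move, else L.
n=0: no move → L
n=1: reaches L-position 0 → W
n=2: only reaches 1(W), which is W → L
n=3: reaches L-position 2 → W
n=4: reaches L-position 0 → W
n=5: reaches L-position 2 → W
n=6: reaches L-position 2 → W
n=7: reaches L-position 2 → W
n=8: only reaches 7(W), 5(W), 4(W), 3(W), all W → L
n=9: reaches L-position 8 → W
n=10: only reaches 9(W), 7(W), 6(W), 5(W), all W → L
n=11: reaches L-position 10 → W
n=12: reaches L-position 8 → W
n=13: reaches L-position 10 → W
n=14: reaches L-position 10 → W
n=15: reaches L-position 10 → W
n=16: only reaches 15(W), 13(W), 12(W), 11(W), all W → L
n=17: reaches L-position 16 → W
n=18: only reaches 17(W), 15(W), 14(W), 13(W), all W → L
n=19: reaches L-position 18 → W
n=20: reaches L-position 16 → W
n=21: reaches L-position 18 → W
n=22: reaches L-position 18 → W
n=23: reaches L-position 18 → W
n=24: only reaches 23(W), 21(W), 20(W), 19(W), all W → L
n=25: reaches L-position 24 → W
n=26: only reaches 25(W), 23(W), 22(W), 21(W), all W → L
n=27: reaches L-position 26 → W
n=28: reaches L-position 24 → W
n=29: reaches L-position 26 → W
n=30: reaches L-position 26 → W
n=31: reaches L-position 26 → W
n=32: only reaches 31(W), 29(W), 28(W), 27(W), all W → L
n=33: reaches L-position 32 → W
n=34: only reaches 33(W), 31(W), 30(W), 29(W), all W → L
n=35: reaches L-position 34 → W
n=36: reaches L-position 32 → W
n=37: reaches L-position 34 → W
n=38: reaches L-position 34 → W
n=39: reaches L-position 34 → W
n=40: only reaches 39(W), 37(W), 36(W), 35(W), all W → L
n=41: reaches L-position 40 → W
From 41, the L positions reachable in one move are: 40.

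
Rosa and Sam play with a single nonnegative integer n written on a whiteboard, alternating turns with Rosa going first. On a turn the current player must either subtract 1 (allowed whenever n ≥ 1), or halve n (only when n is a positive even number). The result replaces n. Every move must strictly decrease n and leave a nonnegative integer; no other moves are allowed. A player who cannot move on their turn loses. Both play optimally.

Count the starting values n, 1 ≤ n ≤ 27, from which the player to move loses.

Positions with no move are L. A position that does have a move is losing for the player to move precisely when every available move leads to a winning position for the opponent. Fill in the labels:
n=0: no move → L
n=1: reaches L-position 0 → W
n=2: only reaches 1(W), which is W → L
n=3: reaches L-position 2 → W
n=4: reaches L-position 2 → W
n=5: only reaches 4(W), which is W → L
n=6: reaches L-position 5 → W
n=7: only reaches 6(W), which is W → L
n=8: reaches L-position 7 → W
n=9: only reaches 8(W), which is W → L
n=10: reaches L-position 5 → W
n=11: only reaches 10(W), which is W → L
n=12: reaches L-position 11 → W
n=13: only reaches 12(W), which is W → L
n=14: reaches L-position 7 → W
n=15: only reaches 14(W), which is W → L
n=16: reaches L-position 15 → W
n=17: only reaches 16(W), which is W → L
n=18: reaches L-position 9 → W
n=19: only reaches 18(W), which is W → L
n=20: reaches L-position 19 → W
n=21: only reaches 20(W), which is W → L
n=22: reaches L-position 11 → W
n=23: only reaches 22(W), which is W → L
n=24: reaches L-position 23 → W
n=25: only reaches 24(W), which is W → L
n=26: reaches L-position 13 → W
n=27: only reaches 26(W), which is W → L
L entries with 1 ≤ n ≤ 27 (n=0 is outside the asked range and is not counted): n = 2, 5, 7, 9, 11, 13, 15, 17, 19, 21, 23, 25, 27; that makes 13.

13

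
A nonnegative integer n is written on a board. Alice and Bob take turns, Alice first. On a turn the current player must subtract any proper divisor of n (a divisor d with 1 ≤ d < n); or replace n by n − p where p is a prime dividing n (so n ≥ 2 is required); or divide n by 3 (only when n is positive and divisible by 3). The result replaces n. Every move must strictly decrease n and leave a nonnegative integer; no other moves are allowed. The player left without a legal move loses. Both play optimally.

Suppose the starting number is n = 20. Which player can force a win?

Build the W/L table. Terminal = L. A non-terminal position is W if it has a move to some L; otherwise it is L.
n=0: no move → L
n=1: no move → L
n=2: can move to 0, which is L ⇒ W
n=3: can move to 0, which is L ⇒ W
n=4: moves to 2(W), 3(W); every one is W ⇒ L
n=5: can move to 0, which is L ⇒ W
n=6: can move to 4, which is L ⇒ W
n=7: can move to 0, which is L ⇒ W
n=8: can move to 4, which is L ⇒ W
n=9: moves to 3(W), 6(W), 8(W); every one is W ⇒ L
n=10: can move to 9, which is L ⇒ W
n=11: can move to 0, which is L ⇒ W
n=12: can move to 4, which is L ⇒ W
n=13: can move to 0, which is L ⇒ W
n=14: moves to 7(W), 12(W), 13(W); every one is W ⇒ L
n=15: can move to 14, which is L ⇒ W
n=16: can move to 14, which is L ⇒ W
n=17: can move to 0, which is L ⇒ W
n=18: can move to 9, which is L ⇒ W
n=19: can move to 0, which is L ⇒ W
n=20: moves to 10(W), 15(W), 16(W), 18(W), 19(W); every one is W ⇒ L
Every move from 20 reaches a W position, so the mover loses.

Bob wins.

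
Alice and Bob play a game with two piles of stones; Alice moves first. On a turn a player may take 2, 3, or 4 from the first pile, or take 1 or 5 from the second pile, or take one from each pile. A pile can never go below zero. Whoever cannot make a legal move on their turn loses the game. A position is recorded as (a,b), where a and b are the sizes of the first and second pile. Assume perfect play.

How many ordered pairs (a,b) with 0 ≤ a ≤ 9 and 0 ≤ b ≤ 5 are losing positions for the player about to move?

21

Use the standard recursion: the mover loses at a terminal position; elsewhere, the mover wins exactly when some move hands the opponent an L position.
Every move lowers a or b (never raises either), so fill the grid row by row in increasing a, and left to right within a row: each cell's successors are then already labelled.
      b=0  b=1  b=2  b=3  b=4  b=5
a=0:    L    W    L    W    L    W
a=1:    L    W    L    W    L    W
a=2:    W    W    W    W    W    W
a=3:    W    L    W    L    W    L
a=4:    W    L    W    L    W    L
a=5:    W    W    W    W    W    W
a=6:    L    W    L    W    L    W
a=7:    L    W    L    W    L    W
a=8:    W    W    W    W    W    W
a=9:    W    L    W    L    W    L
Cells with no legal move (terminal, hence L): (0,0), (1,0).
The remaining L cells, each justified by listing all of its moves:
(0,2): →(0,1)(W) only, which is W, so L
(0,4): →(0,3)(W) only, which is W, so L
(1,2): →(1,1)(W), (0,1)(W) — all W, so L
(1,4): →(1,3)(W), (0,3)(W) — all W, so L
(3,1): →(1,1)(W), (0,1)(W), (3,0)(W), (2,0)(W) — all W, so L
(3,3): →(1,3)(W), (0,3)(W), (3,2)(W), (2,2)(W) — all W, so L
(3,5): →(1,5)(W), (0,5)(W), (3,4)(W), (3,0)(W), (2,4)(W) — all W, so L
(4,1): →(2,1)(W), (1,1)(W), (0,1)(W), (4,0)(W), (3,0)(W) — all W, so L
(4,3): →(2,3)(W), (1,3)(W), (0,3)(W), (4,2)(W), (3,2)(W) — all W, so L
(4,5): →(2,5)(W), (1,5)(W), (0,5)(W), (4,4)(W), (4,0)(W), (3,4)(W) — all W, so L
(6,0): →(4,0)(W), (3,0)(W), (2,0)(W) — all W, so L
(6,2): →(4,2)(W), (3,2)(W), (2,2)(W), (6,1)(W), (5,1)(W) — all W, so L
(6,4): →(4,4)(W), (3,4)(W), (2,4)(W), (6,3)(W), (5,3)(W) — all W, so L
(7,0): →(5,0)(W), (4,0)(W), (3,0)(W) — all W, so L
(7,2): →(5,2)(W), (4,2)(W), (3,2)(W), (7,1)(W), (6,1)(W) — all W, so L
(7,4): →(5,4)(W), (4,4)(W), (3,4)(W), (7,3)(W), (6,3)(W) — all W, so L
(9,1): →(7,1)(W), (6,1)(W), (5,1)(W), (9,0)(W), (8,0)(W) — all W, so L
(9,3): →(7,3)(W), (6,3)(W), (5,3)(W), (9,2)(W), (8,2)(W) — all W, so L
(9,5): →(7,5)(W), (6,5)(W), (5,5)(W), (9,4)(W), (9,0)(W), (8,4)(W) — all W, so L
Every other cell has at least one move into one of the L cells above, so it is W.
L cells per row: a=0: 3, a=1: 3, a=2: 0, a=3: 3, a=4: 3, a=5: 0, a=6: 3, a=7: 3, a=8: 0, a=9: 3; total 21.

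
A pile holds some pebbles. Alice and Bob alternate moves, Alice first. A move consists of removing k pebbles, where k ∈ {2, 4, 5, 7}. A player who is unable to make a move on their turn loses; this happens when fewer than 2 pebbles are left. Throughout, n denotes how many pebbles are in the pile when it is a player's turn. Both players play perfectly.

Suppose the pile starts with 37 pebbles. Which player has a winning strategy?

Bob wins.

Build the W/L table. Terminal = L. A non-terminal position is W if it has a move to some L; otherwise it is L.
n=0: no move → L
n=1: no move → L
n=2: W (go to 0, an L position)
n=3: W (go to 1, an L position)
n=4: W (go to 0, an L position)
n=5: W (go to 1, an L position)
n=6: W (go to 1, an L position)
n=7: W (go to 0, an L position)
n=8: W (go to 1, an L position)
n=9: L (options 7(W), 5(W), 4(W), 2(W) are all W)
n=10: L (options 8(W), 6(W), 5(W), 3(W) are all W)
n=11: W (go to 9, an L position)
n=12: W (go to 10, an L position)
n=13: W (go to 9, an L position)
n=14: W (go to 10, an L position)
n=15: W (go to 10, an L position)
n=16: W (go to 9, an L position)
n=17: W (go to 10, an L position)
n=18: L (options 16(W), 14(W), 13(W), 11(W) are all W)
n=19: L (options 17(W), 15(W), 14(W), 12(W) are all W)
n=20: W (go to 18, an L position)
n=21: W (go to 19, an L position)
n=22: W (go to 18, an L position)
n=23: W (go to 19, an L position)
n=24: W (go to 19, an L position)
n=25: W (go to 18, an L position)
n=26: W (go to 19, an L position)
n=27: L (options 25(W), 23(W), 22(W), 20(W) are all W)
n=28: L (options 26(W), 24(W), 23(W), 21(W) are all W)
n=29: W (go to 27, an L position)
n=30: W (go to 28, an L position)
n=31: W (go to 27, an L position)
n=32: W (go to 28, an L position)
n=33: W (go to 28, an L position)
n=34: W (go to 27, an L position)
n=35: W (go to 28, an L position)
n=36: L (options 34(W), 32(W), 31(W), 29(W) are all W)
n=37: L (options 35(W), 33(W), 32(W), 30(W) are all W)
Every move from 37 reaches a W position, so the mover loses.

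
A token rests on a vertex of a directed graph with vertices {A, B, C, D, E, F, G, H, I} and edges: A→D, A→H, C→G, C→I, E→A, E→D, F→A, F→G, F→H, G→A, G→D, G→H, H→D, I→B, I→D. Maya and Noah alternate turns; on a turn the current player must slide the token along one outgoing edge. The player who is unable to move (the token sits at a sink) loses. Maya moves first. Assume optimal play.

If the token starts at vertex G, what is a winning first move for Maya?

Label each position W (a win for the player to move) or L (a loss). A position with no legal move is L; any other position is W exactly when some move reaches an L, and L when every move reaches a W.
Every edge goes from a vertex to one that appears earlier in the order D, B, I, H, A, G, E, F, C, so processing vertices in that order labels each vertex after all of its successors.
D: no outgoing edge → L
B: no outgoing edge → L
I: W (go to B, an L position)
H: W (go to D, an L position)
A: W (go to D, an L position)
G: W (go to D, an L position)
E: W (go to D, an L position)
F: L (options G(W), A(W), H(W) are all W)
C: L (options G(W), I(W) are all W)
From G, the L positions reachable in one move are: D.

Move to D.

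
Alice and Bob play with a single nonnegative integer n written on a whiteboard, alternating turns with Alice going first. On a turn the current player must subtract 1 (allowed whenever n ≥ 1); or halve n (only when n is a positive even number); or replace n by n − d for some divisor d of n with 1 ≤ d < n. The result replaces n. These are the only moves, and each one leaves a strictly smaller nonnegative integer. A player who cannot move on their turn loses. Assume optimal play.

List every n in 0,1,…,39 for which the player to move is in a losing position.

0, 2, 5, 7, 9, 11, 13, 15, 17, 19, 21, 23, 25, 27, 29, 31, 33, 35, 37, 39

Positions with no move are L. A position that does have a move is losing for the player to move precisely when every available move leads to a winning position for the opponent. Fill in the labels:
n=0: no move → L
n=1: reaches L-position 0 → W
n=2: only reaches 1(W), which is W → L
n=3: reaches L-position 2 → W
n=4: reaches L-position 2 → W
n=5: only reaches 4(W), which is W → L
n=6: reaches L-position 5 → W
n=7: only reaches 6(W), which is W → L
n=8: reaches L-position 7 → W
n=9: only reaches 6(W), 8(W), all W → L
n=10: reaches L-position 5 → W
n=11: only reaches 10(W), which is W → L
n=12: reaches L-position 9 → W
n=13: only reaches 12(W), which is W → L
n=14: reaches L-position 7 → W
n=15: only reaches 10(W), 12(W), 14(W), all W → L
n=16: reaches L-position 15 → W
n=17: only reaches 16(W), which is W → L
n=18: reaches L-position 9 → W
n=19: only reaches 18(W), which is W → L
n=20: reaches L-position 15 → W
n=21: only reaches 14(W), 18(W), 20(W), all W → L
n=22: reaches L-position 11 → W
n=23: only reaches 22(W), which is W → L
n=24: reaches L-position 21 → W
n=25: only reaches 20(W), 24(W), all W → L
n=26: reaches L-position 13 → W
n=27: only reaches 18(W), 24(W), 26(W), all W → L
n=28: reaches L-position 21 → W
n=29: only reaches 28(W), which is W → L
n=30: reaches L-position 15 → W
n=31: only reaches 30(W), which is W → L
n=32: reaches L-position 31 → W
n=33: only reaches 22(W), 30(W), 32(W), all W → L
n=34: reaches L-position 17 → W
n=35: only reaches 28(W), 30(W), 34(W), all W → L
n=36: reaches L-position 27 → W
n=37: only reaches 36(W), which is W → L
n=38: reaches L-position 19 → W
n=39: only reaches 26(W), 36(W), 38(W), all W → L
The losing starting values of n are exactly the entries labelled L in this table (20 of them).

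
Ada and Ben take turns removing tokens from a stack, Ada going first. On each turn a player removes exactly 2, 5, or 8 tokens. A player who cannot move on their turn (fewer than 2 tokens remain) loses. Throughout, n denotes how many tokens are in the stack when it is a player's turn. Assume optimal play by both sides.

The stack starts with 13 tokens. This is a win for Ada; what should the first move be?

Compute win/loss labels from the base case upward. A position with no move is L. Any other position is W if it can reach an L in one move, else L.
n=0: no move → L
n=1: no move → L
n=2: can move to 0, which is L ⇒ W
n=3: can move to 1, which is L ⇒ W
n=4: the only move is to 2(W), a W ⇒ L
n=5: can move to 0, which is L ⇒ W
n=6: can move to 4, which is L ⇒ W
n=7: moves to 5(W), 2(W); every one is W ⇒ L
n=8: can move to 0, which is L ⇒ W
n=9: can move to 7, which is L ⇒ W
n=10: moves to 8(W), 5(W), 2(W); every one is W ⇒ L
n=11: moves to 9(W), 6(W), 3(W); every one is W ⇒ L
n=12: can move to 10, which is L ⇒ W
n=13: can move to 11, which is L ⇒ W
From 13, the L positions reachable in one move are: 11.

Remove 2, leaving 11.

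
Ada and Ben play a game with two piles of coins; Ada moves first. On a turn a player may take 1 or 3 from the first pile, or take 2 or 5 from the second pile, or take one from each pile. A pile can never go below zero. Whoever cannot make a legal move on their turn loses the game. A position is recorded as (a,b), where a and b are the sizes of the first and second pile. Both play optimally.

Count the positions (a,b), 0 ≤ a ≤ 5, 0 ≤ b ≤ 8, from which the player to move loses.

18

Use the standard recursion: the mover loses at a terminal position; elsewhere, the mover wins exactly when some move hands the opponent an L position.
Every move lowers a or b (never raises either), so fill the grid row by row in increasing a, and left to right within a row: each cell's successors are then already labelled.
      b=0  b=1  b=2  b=3  b=4  b=5  b=6  b=7  b=8
a=0:    L    L    W    W    L    W    W    L    L
a=1:    W    W    W    L    W    W    L    W    W
a=2:    L    L    W    W    W    W    W    W    L
a=3:    W    W    W    L    W    W    L    W    W
a=4:    L    L    W    W    W    W    W    W    L
a=5:    W    W    W    L    L    W    W    L    W
Cells with no legal move (terminal, hence L): (0,0), (0,1).
The remaining L cells, each justified by listing all of its moves:
(0,4): →(0,2)(W) only, which is W, so L
(0,7): →(0,5)(W), (0,2)(W) — all W, so L
(0,8): →(0,6)(W), (0,3)(W) — all W, so L
(1,3): →(0,3)(W), (1,1)(W), (0,2)(W) — all W, so L
(1,6): →(0,6)(W), (1,4)(W), (1,1)(W), (0,5)(W) — all W, so L
(2,0): →(1,0)(W) only, which is W, so L
(2,1): →(1,1)(W), (1,0)(W) — all W, so L
(2,8): →(1,8)(W), (2,6)(W), (2,3)(W), (1,7)(W) — all W, so L
(3,3): →(2,3)(W), (0,3)(W), (3,1)(W), (2,2)(W) — all W, so L
(3,6): →(2,6)(W), (0,6)(W), (3,4)(W), (3,1)(W), (2,5)(W) — all W, so L
(4,0): →(3,0)(W), (1,0)(W) — all W, so L
(4,1): →(3,1)(W), (1,1)(W), (3,0)(W) — all W, so L
(4,8): →(3,8)(W), (1,8)(W), (4,6)(W), (4,3)(W), (3,7)(W) — all W, so L
(5,3): →(4,3)(W), (2,3)(W), (5,1)(W), (4,2)(W) — all W, so L
(5,4): →(4,4)(W), (2,4)(W), (5,2)(W), (4,3)(W) — all W, so L
(5,7): →(4,7)(W), (2,7)(W), (5,5)(W), (5,2)(W), (4,6)(W) — all W, so L
Every other cell has at least one move into one of the L cells above, so it is W.
L cells per row: a=0: 5, a=1: 2, a=2: 3, a=3: 2, a=4: 3, a=5: 3; total 18.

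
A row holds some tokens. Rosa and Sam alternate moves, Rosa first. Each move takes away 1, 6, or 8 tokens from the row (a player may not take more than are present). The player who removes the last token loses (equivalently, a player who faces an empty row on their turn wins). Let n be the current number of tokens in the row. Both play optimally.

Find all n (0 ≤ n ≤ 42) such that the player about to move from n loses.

Build the W/L table. Terminal = W. A non-terminal position is W if it has a move to some L; otherwise it is L.
n=0: no move; the opponent has just taken the last token and therefore loses → W
n=1: L (sole option 0(W) is W)
n=2: W (go to 1, an L position)
n=3: L (sole option 2(W) is W)
n=4: W (go to 3, an L position)
n=5: L (sole option 4(W) is W)
n=6: W (go to 5, an L position)
n=7: W (go to 1, an L position)
n=8: L (options 7(W), 2(W), 0(W) are all W)
n=9: W (go to 8, an L position)
n=10: L (options 9(W), 4(W), 2(W) are all W)
n=11: W (go to 10, an L position)
n=12: L (options 11(W), 6(W), 4(W) are all W)
n=13: W (go to 12, an L position)
n=14: W (go to 8, an L position)
n=15: L (options 14(W), 9(W), 7(W) are all W)
n=16: W (go to 15, an L position)
n=17: L (options 16(W), 11(W), 9(W) are all W)
n=18: W (go to 17, an L position)
n=19: L (options 18(W), 13(W), 11(W) are all W)
n=20: W (go to 19, an L position)
n=21: W (go to 15, an L position)
n=22: L (options 21(W), 16(W), 14(W) are all W)
n=23: W (go to 22, an L position)
n=24: L (options 23(W), 18(W), 16(W) are all W)
n=25: W (go to 24, an L position)
n=26: L (options 25(W), 20(W), 18(W) are all W)
n=27: W (go to 26, an L position)
n=28: W (go to 22, an L position)
n=29: L (options 28(W), 23(W), 21(W) are all W)
n=30: W (go to 29, an L position)
n=31: L (options 30(W), 25(W), 23(W) are all W)
n=32: W (go to 31, an L position)
n=33: L (options 32(W), 27(W), 25(W) are all W)
n=34: W (go to 33, an L position)
n=35: W (go to 29, an L position)
n=36: L (options 35(W), 30(W), 28(W) are all W)
n=37: W (go to 36, an L position)
n=38: L (options 37(W), 32(W), 30(W) are all W)
n=39: W (go to 38, an L position)
n=40: L (options 39(W), 34(W), 32(W) are all W)
n=41: W (go to 40, an L position)
n=42: W (go to 36, an L position)
The losing starting values of n are exactly the entries labelled L in this table (18 of them).

1, 3, 5, 8, 10, 12, 15, 17, 19, 22, 24, 26, 29, 31, 33, 36, 38, 40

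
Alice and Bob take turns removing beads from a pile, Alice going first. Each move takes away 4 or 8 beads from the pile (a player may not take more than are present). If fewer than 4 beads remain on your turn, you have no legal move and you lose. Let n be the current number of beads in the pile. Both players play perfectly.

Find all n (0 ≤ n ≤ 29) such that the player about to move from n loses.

Classify positions by backward induction: terminal positions (no move available) are L. From any other position, the mover wins iff some move reaches an L.
n=0: no move → L
n=1: no move → L
n=2: no move → L
n=3: no move → L
n=4: reaches L-position 0 → W
n=5: reaches L-position 1 → W
n=6: reaches L-position 2 → W
n=7: reaches L-position 3 → W
n=8: reaches L-position 0 → W
n=9: reaches L-position 1 → W
n=10: reaches L-position 2 → W
n=11: reaches L-position 3 → W
n=12: only reaches 8(W), 4(W), all W → L
n=13: only reaches 9(W), 5(W), all W → L
n=14: only reaches 10(W), 6(W), all W → L
n=15: only reaches 11(W), 7(W), all W → L
n=16: reaches L-position 12 → W
n=17: reaches L-position 13 → W
n=18: reaches L-position 14 → W
n=19: reaches L-position 15 → W
n=20: reaches L-position 12 → W
n=21: reaches L-position 13 → W
n=22: reaches L-position 14 → W
n=23: reaches L-position 15 → W
n=24: only reaches 20(W), 16(W), all W → L
n=25: only reaches 21(W), 17(W), all W → L
n=26: only reaches 22(W), 18(W), all W → L
n=27: only reaches 23(W), 19(W), all W → L
n=28: reaches L-position 24 → W
n=29: reaches L-position 25 → W
The losing starting values of n are exactly the entries labelled L in this table (12 of them).

0, 1, 2, 3, 12, 13, 14, 15, 24, 25, 26, 27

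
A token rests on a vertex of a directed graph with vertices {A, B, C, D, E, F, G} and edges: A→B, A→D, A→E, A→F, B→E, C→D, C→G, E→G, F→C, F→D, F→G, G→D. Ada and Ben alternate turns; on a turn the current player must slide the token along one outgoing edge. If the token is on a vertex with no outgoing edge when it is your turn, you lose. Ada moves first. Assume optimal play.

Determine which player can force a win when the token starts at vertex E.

Compute win/loss labels from the base case upward. A position with no move is L. Any other position is W if it can reach an L in one move, else L.
Every edge goes from a vertex to one that appears earlier in the order D, G, E, C, F, B, A, so processing vertices in that order labels each vertex after all of its successors.
D: no outgoing edge → L
G: reaches L-position D → W
E: only reaches G(W), which is W → L
C: reaches L-position D → W
F: reaches L-position D → W
B: reaches L-position E → W
A: reaches L-position E → W
Every move from E reaches a W position, so the mover loses.

Ben wins.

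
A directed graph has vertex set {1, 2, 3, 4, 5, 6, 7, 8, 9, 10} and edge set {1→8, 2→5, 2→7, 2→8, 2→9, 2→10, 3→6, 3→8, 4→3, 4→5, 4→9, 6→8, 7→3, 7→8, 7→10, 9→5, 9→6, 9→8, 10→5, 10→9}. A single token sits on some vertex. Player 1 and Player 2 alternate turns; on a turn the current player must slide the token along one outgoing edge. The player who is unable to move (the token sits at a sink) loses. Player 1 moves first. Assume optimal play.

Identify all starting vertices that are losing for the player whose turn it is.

5, 8

Classify positions by backward induction: terminal positions (no move available) are L. From any other position, the mover wins iff some move reaches an L.
Every edge goes from a vertex to one that appears earlier in the order 5, 8, 6, 3, 9, 10, 7, 4, 2, 1, so processing vertices in that order labels each vertex after all of its successors.
5: no outgoing edge → L
8: no outgoing edge → L
6: →8(L), so W
3: →8(L), so W
9: →8(L), so W
10: →5(L), so W
7: →8(L), so W
4: →5(L), so W
2: →8(L), so W
1: →8(L), so W
The losing starting vertices are exactly the entries labelled L in this table (2 of them).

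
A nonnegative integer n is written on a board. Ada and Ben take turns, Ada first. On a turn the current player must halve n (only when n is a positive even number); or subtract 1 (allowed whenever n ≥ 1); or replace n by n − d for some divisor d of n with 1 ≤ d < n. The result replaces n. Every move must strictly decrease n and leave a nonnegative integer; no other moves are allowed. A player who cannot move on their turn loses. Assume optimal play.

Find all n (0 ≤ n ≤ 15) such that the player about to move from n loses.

0, 2, 5, 7, 9, 11, 13, 15

Build the W/L table. Terminal = L. A non-terminal position is W if it has a move to some L; otherwise it is L.
n=0: no move → L
n=1: →0(L), so W
n=2: →1(W) only, which is W, so L
n=3: →2(L), so W
n=4: →2(L), so W
n=5: →4(W) only, which is W, so L
n=6: →5(L), so W
n=7: →6(W) only, which is W, so L
n=8: →7(L), so W
n=9: →6(W), 8(W) — all W, so L
n=10: →5(L), so W
n=11: →10(W) only, which is W, so L
n=12: →9(L), so W
n=13: →12(W) only, which is W, so L
n=14: →7(L), so W
n=15: →10(W), 12(W), 14(W) — all W, so L
The losing starting values of n are exactly the entries labelled L in this table (8 of them).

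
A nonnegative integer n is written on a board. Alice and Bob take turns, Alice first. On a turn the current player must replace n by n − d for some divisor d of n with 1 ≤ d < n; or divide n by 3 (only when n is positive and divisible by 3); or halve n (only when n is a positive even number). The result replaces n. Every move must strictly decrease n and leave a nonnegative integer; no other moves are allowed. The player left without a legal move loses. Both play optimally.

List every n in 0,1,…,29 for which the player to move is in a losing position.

Work bottom-up. With no move the player to move loses. Otherwise the position is W if at least one move leads to an L position for the opponent, and L if every move leads to a W.
n=0: no move → L
n=1: no move → L
n=2: →1(L), so W
n=3: →1(L), so W
n=4: →2(W), 3(W) — all W, so L
n=5: →4(L), so W
n=6: →4(L), so W
n=7: →6(W) only, which is W, so L
n=8: →4(L), so W
n=9: →3(W), 6(W), 8(W) — all W, so L
n=10: →9(L), so W
n=11: →10(W) only, which is W, so L
n=12: →4(L), so W
n=13: →12(W) only, which is W, so L
n=14: →7(L), so W
n=15: →5(W), 10(W), 12(W), 14(W) — all W, so L
n=16: →15(L), so W
n=17: →16(W) only, which is W, so L
n=18: →9(L), so W
n=19: →18(W) only, which is W, so L
n=20: →15(L), so W
n=21: →7(L), so W
n=22: →11(L), so W
n=23: →22(W) only, which is W, so L
n=24: →23(L), so W
n=25: →20(W), 24(W) — all W, so L
n=26: →13(L), so W
n=27: →9(L), so W
n=28: →14(W), 21(W), 24(W), 26(W), 27(W) — all W, so L
n=29: →28(L), so W
Reading off the rows marked L gives the requested list; there are 13 such values of n.

0, 1, 4, 7, 9, 11, 13, 15, 17, 19, 23, 25, 28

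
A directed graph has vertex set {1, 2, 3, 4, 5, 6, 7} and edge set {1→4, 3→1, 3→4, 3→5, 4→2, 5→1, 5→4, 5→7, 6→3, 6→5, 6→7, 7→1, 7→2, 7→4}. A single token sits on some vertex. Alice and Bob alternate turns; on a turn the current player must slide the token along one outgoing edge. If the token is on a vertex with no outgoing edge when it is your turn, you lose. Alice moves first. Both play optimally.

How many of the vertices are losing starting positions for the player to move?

3

Use the standard recursion: the mover loses at a terminal position; elsewhere, the mover wins exactly when some move hands the opponent an L position.
Every edge goes from a vertex to one that appears earlier in the order 2, 4, 1, 7, 5, 3, 6, so processing vertices in that order labels each vertex after all of its successors.
2: no outgoing edge → L
4: can move to 2, which is L ⇒ W
1: the only move is to 4(W), a W ⇒ L
7: can move to 1, which is L ⇒ W
5: can move to 1, which is L ⇒ W
3: can move to 1, which is L ⇒ W
6: moves to 3(W), 5(W), 7(W); every one is W ⇒ L
The L vertices are 1, 2, 6; that is 3 in all.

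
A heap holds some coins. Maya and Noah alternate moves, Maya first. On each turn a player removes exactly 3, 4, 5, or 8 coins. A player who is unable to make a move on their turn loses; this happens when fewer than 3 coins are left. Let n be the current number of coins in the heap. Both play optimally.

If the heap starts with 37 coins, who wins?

Work bottom-up. With no move the player to move loses. Otherwise the position is W if at least one move leads to an L position for the opponent, and L if every move leads to a W.
n=0: no move → L
n=1: no move → L
n=2: no move → L
n=3: reaches L-position 0 → W
n=4: reaches L-position 1 → W
n=5: reaches L-position 2 → W
n=6: reaches L-position 2 → W
n=7: reaches L-position 2 → W
n=8: reaches L-position 0 → W
n=9: reaches L-position 1 → W
n=10: reaches L-position 2 → W
n=11: only reaches 8(W), 7(W), 6(W), 3(W), all W → L
n=12: only reaches 9(W), 8(W), 7(W), 4(W), all W → L
n=13: only reaches 10(W), 9(W), 8(W), 5(W), all W → L
n=14: reaches L-position 11 → W
n=15: reaches L-position 12 → W
n=16: reaches L-position 13 → W
n=17: reaches L-position 13 → W
n=18: reaches L-position 13 → W
n=19: reaches L-position 11 → W
n=20: reaches L-position 12 → W
n=21: reaches L-position 13 → W
n=22: only reaches 19(W), 18(W), 17(W), 14(W), all W → L
n=23: only reaches 20(W), 19(W), 18(W), 15(W), all W → L
n=24: only reaches 21(W), 20(W), 19(W), 16(W), all W → L
n=25: reaches L-position 22 → W
n=26: reaches L-position 23 → W
n=27: reaches L-position 24 → W
n=28: reaches L-position 24 → W
n=29: reaches L-position 24 → W
n=30: reaches L-position 22 → W
n=31: reaches L-position 23 → W
n=32: reaches L-position 24 → W
n=33: only reaches 30(W), 29(W), 28(W), 25(W), all W → L
n=34: only reaches 31(W), 30(W), 29(W), 26(W), all W → L
n=35: only reaches 32(W), 31(W), 30(W), 27(W), all W → L
n=36: reaches L-position 33 → W
n=37: reaches L-position 34 → W
From 37 Maya can remove 3, leaving 34, reaching an L position.

Maya wins.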